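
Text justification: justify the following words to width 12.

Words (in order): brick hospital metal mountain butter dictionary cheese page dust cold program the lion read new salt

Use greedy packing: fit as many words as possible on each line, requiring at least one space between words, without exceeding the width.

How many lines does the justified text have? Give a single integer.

Answer: 11

Derivation:
Line 1: ['brick'] (min_width=5, slack=7)
Line 2: ['hospital'] (min_width=8, slack=4)
Line 3: ['metal'] (min_width=5, slack=7)
Line 4: ['mountain'] (min_width=8, slack=4)
Line 5: ['butter'] (min_width=6, slack=6)
Line 6: ['dictionary'] (min_width=10, slack=2)
Line 7: ['cheese', 'page'] (min_width=11, slack=1)
Line 8: ['dust', 'cold'] (min_width=9, slack=3)
Line 9: ['program', 'the'] (min_width=11, slack=1)
Line 10: ['lion', 'read'] (min_width=9, slack=3)
Line 11: ['new', 'salt'] (min_width=8, slack=4)
Total lines: 11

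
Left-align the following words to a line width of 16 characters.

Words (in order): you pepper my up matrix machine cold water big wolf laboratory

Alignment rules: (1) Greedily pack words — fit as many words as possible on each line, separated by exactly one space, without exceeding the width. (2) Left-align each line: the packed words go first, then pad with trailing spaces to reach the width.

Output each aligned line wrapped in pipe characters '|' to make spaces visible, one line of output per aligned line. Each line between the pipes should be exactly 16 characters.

Line 1: ['you', 'pepper', 'my', 'up'] (min_width=16, slack=0)
Line 2: ['matrix', 'machine'] (min_width=14, slack=2)
Line 3: ['cold', 'water', 'big'] (min_width=14, slack=2)
Line 4: ['wolf', 'laboratory'] (min_width=15, slack=1)

Answer: |you pepper my up|
|matrix machine  |
|cold water big  |
|wolf laboratory |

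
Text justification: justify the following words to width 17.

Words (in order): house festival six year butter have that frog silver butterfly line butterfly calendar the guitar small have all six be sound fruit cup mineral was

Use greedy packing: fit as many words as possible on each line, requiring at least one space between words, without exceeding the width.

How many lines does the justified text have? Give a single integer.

Line 1: ['house', 'festival'] (min_width=14, slack=3)
Line 2: ['six', 'year', 'butter'] (min_width=15, slack=2)
Line 3: ['have', 'that', 'frog'] (min_width=14, slack=3)
Line 4: ['silver', 'butterfly'] (min_width=16, slack=1)
Line 5: ['line', 'butterfly'] (min_width=14, slack=3)
Line 6: ['calendar', 'the'] (min_width=12, slack=5)
Line 7: ['guitar', 'small', 'have'] (min_width=17, slack=0)
Line 8: ['all', 'six', 'be', 'sound'] (min_width=16, slack=1)
Line 9: ['fruit', 'cup', 'mineral'] (min_width=17, slack=0)
Line 10: ['was'] (min_width=3, slack=14)
Total lines: 10

Answer: 10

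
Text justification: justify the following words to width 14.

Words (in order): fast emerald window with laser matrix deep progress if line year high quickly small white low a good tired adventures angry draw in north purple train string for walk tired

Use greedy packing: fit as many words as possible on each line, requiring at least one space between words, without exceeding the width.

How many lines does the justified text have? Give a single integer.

Line 1: ['fast', 'emerald'] (min_width=12, slack=2)
Line 2: ['window', 'with'] (min_width=11, slack=3)
Line 3: ['laser', 'matrix'] (min_width=12, slack=2)
Line 4: ['deep', 'progress'] (min_width=13, slack=1)
Line 5: ['if', 'line', 'year'] (min_width=12, slack=2)
Line 6: ['high', 'quickly'] (min_width=12, slack=2)
Line 7: ['small', 'white'] (min_width=11, slack=3)
Line 8: ['low', 'a', 'good'] (min_width=10, slack=4)
Line 9: ['tired'] (min_width=5, slack=9)
Line 10: ['adventures'] (min_width=10, slack=4)
Line 11: ['angry', 'draw', 'in'] (min_width=13, slack=1)
Line 12: ['north', 'purple'] (min_width=12, slack=2)
Line 13: ['train', 'string'] (min_width=12, slack=2)
Line 14: ['for', 'walk', 'tired'] (min_width=14, slack=0)
Total lines: 14

Answer: 14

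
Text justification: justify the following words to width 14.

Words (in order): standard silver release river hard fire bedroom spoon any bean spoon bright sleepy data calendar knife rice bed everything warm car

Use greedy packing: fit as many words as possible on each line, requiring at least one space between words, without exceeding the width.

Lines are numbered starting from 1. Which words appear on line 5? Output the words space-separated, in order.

Line 1: ['standard'] (min_width=8, slack=6)
Line 2: ['silver', 'release'] (min_width=14, slack=0)
Line 3: ['river', 'hard'] (min_width=10, slack=4)
Line 4: ['fire', 'bedroom'] (min_width=12, slack=2)
Line 5: ['spoon', 'any', 'bean'] (min_width=14, slack=0)
Line 6: ['spoon', 'bright'] (min_width=12, slack=2)
Line 7: ['sleepy', 'data'] (min_width=11, slack=3)
Line 8: ['calendar', 'knife'] (min_width=14, slack=0)
Line 9: ['rice', 'bed'] (min_width=8, slack=6)
Line 10: ['everything'] (min_width=10, slack=4)
Line 11: ['warm', 'car'] (min_width=8, slack=6)

Answer: spoon any bean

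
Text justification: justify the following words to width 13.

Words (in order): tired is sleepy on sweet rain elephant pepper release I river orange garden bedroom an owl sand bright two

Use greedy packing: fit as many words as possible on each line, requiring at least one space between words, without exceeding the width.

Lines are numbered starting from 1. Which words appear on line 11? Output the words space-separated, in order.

Answer: bright two

Derivation:
Line 1: ['tired', 'is'] (min_width=8, slack=5)
Line 2: ['sleepy', 'on'] (min_width=9, slack=4)
Line 3: ['sweet', 'rain'] (min_width=10, slack=3)
Line 4: ['elephant'] (min_width=8, slack=5)
Line 5: ['pepper'] (min_width=6, slack=7)
Line 6: ['release', 'I'] (min_width=9, slack=4)
Line 7: ['river', 'orange'] (min_width=12, slack=1)
Line 8: ['garden'] (min_width=6, slack=7)
Line 9: ['bedroom', 'an'] (min_width=10, slack=3)
Line 10: ['owl', 'sand'] (min_width=8, slack=5)
Line 11: ['bright', 'two'] (min_width=10, slack=3)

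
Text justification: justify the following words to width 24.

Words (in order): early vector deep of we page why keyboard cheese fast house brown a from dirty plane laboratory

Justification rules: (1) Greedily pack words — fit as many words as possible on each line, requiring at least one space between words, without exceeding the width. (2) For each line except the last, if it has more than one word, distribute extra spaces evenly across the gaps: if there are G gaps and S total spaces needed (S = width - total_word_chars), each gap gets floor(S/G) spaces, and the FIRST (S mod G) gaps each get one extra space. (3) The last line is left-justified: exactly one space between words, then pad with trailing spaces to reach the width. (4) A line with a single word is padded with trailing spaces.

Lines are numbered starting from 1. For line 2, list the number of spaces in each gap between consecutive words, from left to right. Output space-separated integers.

Line 1: ['early', 'vector', 'deep', 'of', 'we'] (min_width=23, slack=1)
Line 2: ['page', 'why', 'keyboard', 'cheese'] (min_width=24, slack=0)
Line 3: ['fast', 'house', 'brown', 'a', 'from'] (min_width=23, slack=1)
Line 4: ['dirty', 'plane', 'laboratory'] (min_width=22, slack=2)

Answer: 1 1 1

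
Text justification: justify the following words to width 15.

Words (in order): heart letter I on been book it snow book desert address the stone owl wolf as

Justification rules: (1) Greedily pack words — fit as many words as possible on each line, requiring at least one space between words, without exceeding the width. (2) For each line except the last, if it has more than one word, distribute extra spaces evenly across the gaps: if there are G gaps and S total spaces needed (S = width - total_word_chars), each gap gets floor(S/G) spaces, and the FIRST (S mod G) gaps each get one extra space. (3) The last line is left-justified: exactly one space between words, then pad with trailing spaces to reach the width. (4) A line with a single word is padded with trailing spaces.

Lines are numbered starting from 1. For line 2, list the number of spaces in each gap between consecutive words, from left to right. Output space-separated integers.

Line 1: ['heart', 'letter', 'I'] (min_width=14, slack=1)
Line 2: ['on', 'been', 'book', 'it'] (min_width=15, slack=0)
Line 3: ['snow', 'book'] (min_width=9, slack=6)
Line 4: ['desert', 'address'] (min_width=14, slack=1)
Line 5: ['the', 'stone', 'owl'] (min_width=13, slack=2)
Line 6: ['wolf', 'as'] (min_width=7, slack=8)

Answer: 1 1 1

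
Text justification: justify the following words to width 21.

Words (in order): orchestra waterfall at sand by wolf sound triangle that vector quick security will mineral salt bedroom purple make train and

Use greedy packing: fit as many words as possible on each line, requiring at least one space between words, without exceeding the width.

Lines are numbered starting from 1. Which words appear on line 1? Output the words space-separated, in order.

Line 1: ['orchestra', 'waterfall'] (min_width=19, slack=2)
Line 2: ['at', 'sand', 'by', 'wolf', 'sound'] (min_width=21, slack=0)
Line 3: ['triangle', 'that', 'vector'] (min_width=20, slack=1)
Line 4: ['quick', 'security', 'will'] (min_width=19, slack=2)
Line 5: ['mineral', 'salt', 'bedroom'] (min_width=20, slack=1)
Line 6: ['purple', 'make', 'train', 'and'] (min_width=21, slack=0)

Answer: orchestra waterfall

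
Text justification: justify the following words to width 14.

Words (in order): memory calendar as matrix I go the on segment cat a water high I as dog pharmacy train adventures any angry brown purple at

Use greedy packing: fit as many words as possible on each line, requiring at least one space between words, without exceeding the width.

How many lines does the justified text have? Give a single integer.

Line 1: ['memory'] (min_width=6, slack=8)
Line 2: ['calendar', 'as'] (min_width=11, slack=3)
Line 3: ['matrix', 'I', 'go'] (min_width=11, slack=3)
Line 4: ['the', 'on', 'segment'] (min_width=14, slack=0)
Line 5: ['cat', 'a', 'water'] (min_width=11, slack=3)
Line 6: ['high', 'I', 'as', 'dog'] (min_width=13, slack=1)
Line 7: ['pharmacy', 'train'] (min_width=14, slack=0)
Line 8: ['adventures', 'any'] (min_width=14, slack=0)
Line 9: ['angry', 'brown'] (min_width=11, slack=3)
Line 10: ['purple', 'at'] (min_width=9, slack=5)
Total lines: 10

Answer: 10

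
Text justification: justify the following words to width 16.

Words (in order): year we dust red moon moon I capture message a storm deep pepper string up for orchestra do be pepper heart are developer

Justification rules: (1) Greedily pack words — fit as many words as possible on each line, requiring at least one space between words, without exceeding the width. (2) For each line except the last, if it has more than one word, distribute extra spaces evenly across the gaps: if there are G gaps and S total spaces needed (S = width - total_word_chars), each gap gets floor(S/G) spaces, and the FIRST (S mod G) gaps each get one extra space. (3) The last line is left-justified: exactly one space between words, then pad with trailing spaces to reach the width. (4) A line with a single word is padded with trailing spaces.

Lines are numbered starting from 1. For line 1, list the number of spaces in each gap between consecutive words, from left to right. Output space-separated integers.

Line 1: ['year', 'we', 'dust', 'red'] (min_width=16, slack=0)
Line 2: ['moon', 'moon', 'I'] (min_width=11, slack=5)
Line 3: ['capture', 'message'] (min_width=15, slack=1)
Line 4: ['a', 'storm', 'deep'] (min_width=12, slack=4)
Line 5: ['pepper', 'string', 'up'] (min_width=16, slack=0)
Line 6: ['for', 'orchestra', 'do'] (min_width=16, slack=0)
Line 7: ['be', 'pepper', 'heart'] (min_width=15, slack=1)
Line 8: ['are', 'developer'] (min_width=13, slack=3)

Answer: 1 1 1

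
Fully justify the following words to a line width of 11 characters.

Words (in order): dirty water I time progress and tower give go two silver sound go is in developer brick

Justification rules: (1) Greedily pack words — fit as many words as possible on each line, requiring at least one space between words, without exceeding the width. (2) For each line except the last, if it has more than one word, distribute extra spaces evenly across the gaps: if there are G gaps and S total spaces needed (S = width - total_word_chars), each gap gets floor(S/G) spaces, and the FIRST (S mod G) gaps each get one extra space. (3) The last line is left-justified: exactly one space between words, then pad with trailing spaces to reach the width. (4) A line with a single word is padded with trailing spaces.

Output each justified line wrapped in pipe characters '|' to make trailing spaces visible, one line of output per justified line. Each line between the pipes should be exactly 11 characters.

Line 1: ['dirty', 'water'] (min_width=11, slack=0)
Line 2: ['I', 'time'] (min_width=6, slack=5)
Line 3: ['progress'] (min_width=8, slack=3)
Line 4: ['and', 'tower'] (min_width=9, slack=2)
Line 5: ['give', 'go', 'two'] (min_width=11, slack=0)
Line 6: ['silver'] (min_width=6, slack=5)
Line 7: ['sound', 'go', 'is'] (min_width=11, slack=0)
Line 8: ['in'] (min_width=2, slack=9)
Line 9: ['developer'] (min_width=9, slack=2)
Line 10: ['brick'] (min_width=5, slack=6)

Answer: |dirty water|
|I      time|
|progress   |
|and   tower|
|give go two|
|silver     |
|sound go is|
|in         |
|developer  |
|brick      |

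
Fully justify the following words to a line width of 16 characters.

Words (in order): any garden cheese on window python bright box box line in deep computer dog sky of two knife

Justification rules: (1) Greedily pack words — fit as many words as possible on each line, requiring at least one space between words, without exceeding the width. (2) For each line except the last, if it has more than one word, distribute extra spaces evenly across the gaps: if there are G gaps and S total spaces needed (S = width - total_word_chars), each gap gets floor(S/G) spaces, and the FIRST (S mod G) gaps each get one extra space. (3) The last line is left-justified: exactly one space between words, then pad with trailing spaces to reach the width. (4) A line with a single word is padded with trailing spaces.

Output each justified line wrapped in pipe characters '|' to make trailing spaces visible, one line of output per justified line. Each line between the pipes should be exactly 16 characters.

Line 1: ['any', 'garden'] (min_width=10, slack=6)
Line 2: ['cheese', 'on', 'window'] (min_width=16, slack=0)
Line 3: ['python', 'bright'] (min_width=13, slack=3)
Line 4: ['box', 'box', 'line', 'in'] (min_width=15, slack=1)
Line 5: ['deep', 'computer'] (min_width=13, slack=3)
Line 6: ['dog', 'sky', 'of', 'two'] (min_width=14, slack=2)
Line 7: ['knife'] (min_width=5, slack=11)

Answer: |any       garden|
|cheese on window|
|python    bright|
|box  box line in|
|deep    computer|
|dog  sky  of two|
|knife           |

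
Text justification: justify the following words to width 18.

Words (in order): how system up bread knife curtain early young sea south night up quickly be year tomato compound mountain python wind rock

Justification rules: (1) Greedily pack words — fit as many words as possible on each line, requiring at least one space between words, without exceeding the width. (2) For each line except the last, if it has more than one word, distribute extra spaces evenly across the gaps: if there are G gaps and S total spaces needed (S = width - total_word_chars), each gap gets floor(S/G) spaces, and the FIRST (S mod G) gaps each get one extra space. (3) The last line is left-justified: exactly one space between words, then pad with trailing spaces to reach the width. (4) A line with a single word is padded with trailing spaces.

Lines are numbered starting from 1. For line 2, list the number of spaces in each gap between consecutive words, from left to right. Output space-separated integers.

Answer: 8

Derivation:
Line 1: ['how', 'system', 'up'] (min_width=13, slack=5)
Line 2: ['bread', 'knife'] (min_width=11, slack=7)
Line 3: ['curtain', 'early'] (min_width=13, slack=5)
Line 4: ['young', 'sea', 'south'] (min_width=15, slack=3)
Line 5: ['night', 'up', 'quickly'] (min_width=16, slack=2)
Line 6: ['be', 'year', 'tomato'] (min_width=14, slack=4)
Line 7: ['compound', 'mountain'] (min_width=17, slack=1)
Line 8: ['python', 'wind', 'rock'] (min_width=16, slack=2)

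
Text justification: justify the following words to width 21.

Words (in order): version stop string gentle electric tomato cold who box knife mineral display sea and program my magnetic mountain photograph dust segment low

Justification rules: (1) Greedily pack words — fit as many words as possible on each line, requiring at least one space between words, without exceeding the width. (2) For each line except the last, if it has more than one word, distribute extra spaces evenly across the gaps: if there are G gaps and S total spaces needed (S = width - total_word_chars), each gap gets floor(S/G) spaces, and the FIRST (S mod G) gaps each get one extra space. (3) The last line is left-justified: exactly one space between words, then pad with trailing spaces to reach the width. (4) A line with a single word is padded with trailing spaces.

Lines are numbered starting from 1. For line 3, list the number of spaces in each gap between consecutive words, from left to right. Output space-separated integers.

Line 1: ['version', 'stop', 'string'] (min_width=19, slack=2)
Line 2: ['gentle', 'electric'] (min_width=15, slack=6)
Line 3: ['tomato', 'cold', 'who', 'box'] (min_width=19, slack=2)
Line 4: ['knife', 'mineral', 'display'] (min_width=21, slack=0)
Line 5: ['sea', 'and', 'program', 'my'] (min_width=18, slack=3)
Line 6: ['magnetic', 'mountain'] (min_width=17, slack=4)
Line 7: ['photograph', 'dust'] (min_width=15, slack=6)
Line 8: ['segment', 'low'] (min_width=11, slack=10)

Answer: 2 2 1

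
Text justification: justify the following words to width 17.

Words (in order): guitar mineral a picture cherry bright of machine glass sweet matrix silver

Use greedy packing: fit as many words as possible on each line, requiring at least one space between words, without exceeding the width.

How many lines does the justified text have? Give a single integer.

Answer: 5

Derivation:
Line 1: ['guitar', 'mineral', 'a'] (min_width=16, slack=1)
Line 2: ['picture', 'cherry'] (min_width=14, slack=3)
Line 3: ['bright', 'of', 'machine'] (min_width=17, slack=0)
Line 4: ['glass', 'sweet'] (min_width=11, slack=6)
Line 5: ['matrix', 'silver'] (min_width=13, slack=4)
Total lines: 5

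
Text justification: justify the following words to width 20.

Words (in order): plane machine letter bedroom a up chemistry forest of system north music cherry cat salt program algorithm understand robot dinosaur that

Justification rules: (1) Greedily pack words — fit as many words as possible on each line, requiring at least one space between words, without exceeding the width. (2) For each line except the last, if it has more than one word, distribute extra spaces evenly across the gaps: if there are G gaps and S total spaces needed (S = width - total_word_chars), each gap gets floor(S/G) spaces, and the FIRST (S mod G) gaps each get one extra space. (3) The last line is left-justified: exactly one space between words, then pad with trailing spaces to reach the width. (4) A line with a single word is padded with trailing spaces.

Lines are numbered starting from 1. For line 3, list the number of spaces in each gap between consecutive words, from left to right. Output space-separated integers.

Line 1: ['plane', 'machine', 'letter'] (min_width=20, slack=0)
Line 2: ['bedroom', 'a', 'up'] (min_width=12, slack=8)
Line 3: ['chemistry', 'forest', 'of'] (min_width=19, slack=1)
Line 4: ['system', 'north', 'music'] (min_width=18, slack=2)
Line 5: ['cherry', 'cat', 'salt'] (min_width=15, slack=5)
Line 6: ['program', 'algorithm'] (min_width=17, slack=3)
Line 7: ['understand', 'robot'] (min_width=16, slack=4)
Line 8: ['dinosaur', 'that'] (min_width=13, slack=7)

Answer: 2 1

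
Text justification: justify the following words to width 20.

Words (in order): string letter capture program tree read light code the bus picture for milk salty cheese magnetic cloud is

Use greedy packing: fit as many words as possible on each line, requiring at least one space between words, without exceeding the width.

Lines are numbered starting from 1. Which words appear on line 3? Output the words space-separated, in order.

Line 1: ['string', 'letter'] (min_width=13, slack=7)
Line 2: ['capture', 'program', 'tree'] (min_width=20, slack=0)
Line 3: ['read', 'light', 'code', 'the'] (min_width=19, slack=1)
Line 4: ['bus', 'picture', 'for', 'milk'] (min_width=20, slack=0)
Line 5: ['salty', 'cheese'] (min_width=12, slack=8)
Line 6: ['magnetic', 'cloud', 'is'] (min_width=17, slack=3)

Answer: read light code the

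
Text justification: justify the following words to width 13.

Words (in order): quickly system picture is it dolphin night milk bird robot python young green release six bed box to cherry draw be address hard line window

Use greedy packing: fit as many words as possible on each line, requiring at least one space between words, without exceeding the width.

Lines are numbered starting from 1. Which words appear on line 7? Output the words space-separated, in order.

Line 1: ['quickly'] (min_width=7, slack=6)
Line 2: ['system'] (min_width=6, slack=7)
Line 3: ['picture', 'is', 'it'] (min_width=13, slack=0)
Line 4: ['dolphin', 'night'] (min_width=13, slack=0)
Line 5: ['milk', 'bird'] (min_width=9, slack=4)
Line 6: ['robot', 'python'] (min_width=12, slack=1)
Line 7: ['young', 'green'] (min_width=11, slack=2)
Line 8: ['release', 'six'] (min_width=11, slack=2)
Line 9: ['bed', 'box', 'to'] (min_width=10, slack=3)
Line 10: ['cherry', 'draw'] (min_width=11, slack=2)
Line 11: ['be', 'address'] (min_width=10, slack=3)
Line 12: ['hard', 'line'] (min_width=9, slack=4)
Line 13: ['window'] (min_width=6, slack=7)

Answer: young green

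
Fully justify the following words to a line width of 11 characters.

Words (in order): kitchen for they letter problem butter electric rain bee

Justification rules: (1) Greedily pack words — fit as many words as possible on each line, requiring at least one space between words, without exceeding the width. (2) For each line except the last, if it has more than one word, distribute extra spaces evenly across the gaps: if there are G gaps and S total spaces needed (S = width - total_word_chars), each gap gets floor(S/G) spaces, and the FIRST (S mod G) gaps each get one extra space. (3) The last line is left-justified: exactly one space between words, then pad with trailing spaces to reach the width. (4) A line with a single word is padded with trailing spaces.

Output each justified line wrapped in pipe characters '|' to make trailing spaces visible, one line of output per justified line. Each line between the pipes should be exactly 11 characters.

Line 1: ['kitchen', 'for'] (min_width=11, slack=0)
Line 2: ['they', 'letter'] (min_width=11, slack=0)
Line 3: ['problem'] (min_width=7, slack=4)
Line 4: ['butter'] (min_width=6, slack=5)
Line 5: ['electric'] (min_width=8, slack=3)
Line 6: ['rain', 'bee'] (min_width=8, slack=3)

Answer: |kitchen for|
|they letter|
|problem    |
|butter     |
|electric   |
|rain bee   |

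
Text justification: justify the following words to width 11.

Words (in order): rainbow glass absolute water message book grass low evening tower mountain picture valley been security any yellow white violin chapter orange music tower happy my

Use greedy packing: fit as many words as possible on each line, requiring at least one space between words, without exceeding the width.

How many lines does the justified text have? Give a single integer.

Answer: 19

Derivation:
Line 1: ['rainbow'] (min_width=7, slack=4)
Line 2: ['glass'] (min_width=5, slack=6)
Line 3: ['absolute'] (min_width=8, slack=3)
Line 4: ['water'] (min_width=5, slack=6)
Line 5: ['message'] (min_width=7, slack=4)
Line 6: ['book', 'grass'] (min_width=10, slack=1)
Line 7: ['low', 'evening'] (min_width=11, slack=0)
Line 8: ['tower'] (min_width=5, slack=6)
Line 9: ['mountain'] (min_width=8, slack=3)
Line 10: ['picture'] (min_width=7, slack=4)
Line 11: ['valley', 'been'] (min_width=11, slack=0)
Line 12: ['security'] (min_width=8, slack=3)
Line 13: ['any', 'yellow'] (min_width=10, slack=1)
Line 14: ['white'] (min_width=5, slack=6)
Line 15: ['violin'] (min_width=6, slack=5)
Line 16: ['chapter'] (min_width=7, slack=4)
Line 17: ['orange'] (min_width=6, slack=5)
Line 18: ['music', 'tower'] (min_width=11, slack=0)
Line 19: ['happy', 'my'] (min_width=8, slack=3)
Total lines: 19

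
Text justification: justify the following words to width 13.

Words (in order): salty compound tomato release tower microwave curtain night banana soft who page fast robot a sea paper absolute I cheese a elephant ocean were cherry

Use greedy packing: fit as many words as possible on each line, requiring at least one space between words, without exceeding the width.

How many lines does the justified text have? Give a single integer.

Line 1: ['salty'] (min_width=5, slack=8)
Line 2: ['compound'] (min_width=8, slack=5)
Line 3: ['tomato'] (min_width=6, slack=7)
Line 4: ['release', 'tower'] (min_width=13, slack=0)
Line 5: ['microwave'] (min_width=9, slack=4)
Line 6: ['curtain', 'night'] (min_width=13, slack=0)
Line 7: ['banana', 'soft'] (min_width=11, slack=2)
Line 8: ['who', 'page', 'fast'] (min_width=13, slack=0)
Line 9: ['robot', 'a', 'sea'] (min_width=11, slack=2)
Line 10: ['paper'] (min_width=5, slack=8)
Line 11: ['absolute', 'I'] (min_width=10, slack=3)
Line 12: ['cheese', 'a'] (min_width=8, slack=5)
Line 13: ['elephant'] (min_width=8, slack=5)
Line 14: ['ocean', 'were'] (min_width=10, slack=3)
Line 15: ['cherry'] (min_width=6, slack=7)
Total lines: 15

Answer: 15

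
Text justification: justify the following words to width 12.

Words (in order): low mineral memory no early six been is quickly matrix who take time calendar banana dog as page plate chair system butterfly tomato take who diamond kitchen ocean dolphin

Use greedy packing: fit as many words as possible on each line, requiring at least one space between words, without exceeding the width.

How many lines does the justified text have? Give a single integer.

Line 1: ['low', 'mineral'] (min_width=11, slack=1)
Line 2: ['memory', 'no'] (min_width=9, slack=3)
Line 3: ['early', 'six'] (min_width=9, slack=3)
Line 4: ['been', 'is'] (min_width=7, slack=5)
Line 5: ['quickly'] (min_width=7, slack=5)
Line 6: ['matrix', 'who'] (min_width=10, slack=2)
Line 7: ['take', 'time'] (min_width=9, slack=3)
Line 8: ['calendar'] (min_width=8, slack=4)
Line 9: ['banana', 'dog'] (min_width=10, slack=2)
Line 10: ['as', 'page'] (min_width=7, slack=5)
Line 11: ['plate', 'chair'] (min_width=11, slack=1)
Line 12: ['system'] (min_width=6, slack=6)
Line 13: ['butterfly'] (min_width=9, slack=3)
Line 14: ['tomato', 'take'] (min_width=11, slack=1)
Line 15: ['who', 'diamond'] (min_width=11, slack=1)
Line 16: ['kitchen'] (min_width=7, slack=5)
Line 17: ['ocean'] (min_width=5, slack=7)
Line 18: ['dolphin'] (min_width=7, slack=5)
Total lines: 18

Answer: 18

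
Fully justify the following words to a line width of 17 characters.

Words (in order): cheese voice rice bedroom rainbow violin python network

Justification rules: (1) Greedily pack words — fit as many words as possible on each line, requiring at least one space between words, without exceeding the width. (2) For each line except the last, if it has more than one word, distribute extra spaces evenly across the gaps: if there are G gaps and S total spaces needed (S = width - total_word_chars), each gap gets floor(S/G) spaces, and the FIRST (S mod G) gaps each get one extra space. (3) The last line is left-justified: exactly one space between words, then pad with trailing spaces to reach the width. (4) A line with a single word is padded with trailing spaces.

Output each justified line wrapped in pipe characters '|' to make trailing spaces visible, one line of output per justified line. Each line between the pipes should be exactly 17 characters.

Line 1: ['cheese', 'voice', 'rice'] (min_width=17, slack=0)
Line 2: ['bedroom', 'rainbow'] (min_width=15, slack=2)
Line 3: ['violin', 'python'] (min_width=13, slack=4)
Line 4: ['network'] (min_width=7, slack=10)

Answer: |cheese voice rice|
|bedroom   rainbow|
|violin     python|
|network          |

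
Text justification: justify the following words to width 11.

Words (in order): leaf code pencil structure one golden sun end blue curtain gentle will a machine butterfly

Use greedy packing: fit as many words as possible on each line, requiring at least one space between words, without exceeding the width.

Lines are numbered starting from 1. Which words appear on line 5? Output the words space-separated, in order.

Answer: sun end

Derivation:
Line 1: ['leaf', 'code'] (min_width=9, slack=2)
Line 2: ['pencil'] (min_width=6, slack=5)
Line 3: ['structure'] (min_width=9, slack=2)
Line 4: ['one', 'golden'] (min_width=10, slack=1)
Line 5: ['sun', 'end'] (min_width=7, slack=4)
Line 6: ['blue'] (min_width=4, slack=7)
Line 7: ['curtain'] (min_width=7, slack=4)
Line 8: ['gentle', 'will'] (min_width=11, slack=0)
Line 9: ['a', 'machine'] (min_width=9, slack=2)
Line 10: ['butterfly'] (min_width=9, slack=2)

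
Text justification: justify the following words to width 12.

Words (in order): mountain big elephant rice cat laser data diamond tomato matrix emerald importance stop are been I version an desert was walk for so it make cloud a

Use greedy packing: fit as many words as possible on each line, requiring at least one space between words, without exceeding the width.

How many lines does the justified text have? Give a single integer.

Answer: 16

Derivation:
Line 1: ['mountain', 'big'] (min_width=12, slack=0)
Line 2: ['elephant'] (min_width=8, slack=4)
Line 3: ['rice', 'cat'] (min_width=8, slack=4)
Line 4: ['laser', 'data'] (min_width=10, slack=2)
Line 5: ['diamond'] (min_width=7, slack=5)
Line 6: ['tomato'] (min_width=6, slack=6)
Line 7: ['matrix'] (min_width=6, slack=6)
Line 8: ['emerald'] (min_width=7, slack=5)
Line 9: ['importance'] (min_width=10, slack=2)
Line 10: ['stop', 'are'] (min_width=8, slack=4)
Line 11: ['been', 'I'] (min_width=6, slack=6)
Line 12: ['version', 'an'] (min_width=10, slack=2)
Line 13: ['desert', 'was'] (min_width=10, slack=2)
Line 14: ['walk', 'for', 'so'] (min_width=11, slack=1)
Line 15: ['it', 'make'] (min_width=7, slack=5)
Line 16: ['cloud', 'a'] (min_width=7, slack=5)
Total lines: 16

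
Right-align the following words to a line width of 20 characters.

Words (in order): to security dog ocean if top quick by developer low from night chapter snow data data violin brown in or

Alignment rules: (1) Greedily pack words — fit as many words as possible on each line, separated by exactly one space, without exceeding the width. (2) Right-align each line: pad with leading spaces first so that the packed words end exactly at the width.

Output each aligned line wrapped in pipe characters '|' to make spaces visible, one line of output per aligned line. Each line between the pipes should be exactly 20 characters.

Line 1: ['to', 'security', 'dog'] (min_width=15, slack=5)
Line 2: ['ocean', 'if', 'top', 'quick'] (min_width=18, slack=2)
Line 3: ['by', 'developer', 'low'] (min_width=16, slack=4)
Line 4: ['from', 'night', 'chapter'] (min_width=18, slack=2)
Line 5: ['snow', 'data', 'data'] (min_width=14, slack=6)
Line 6: ['violin', 'brown', 'in', 'or'] (min_width=18, slack=2)

Answer: |     to security dog|
|  ocean if top quick|
|    by developer low|
|  from night chapter|
|      snow data data|
|  violin brown in or|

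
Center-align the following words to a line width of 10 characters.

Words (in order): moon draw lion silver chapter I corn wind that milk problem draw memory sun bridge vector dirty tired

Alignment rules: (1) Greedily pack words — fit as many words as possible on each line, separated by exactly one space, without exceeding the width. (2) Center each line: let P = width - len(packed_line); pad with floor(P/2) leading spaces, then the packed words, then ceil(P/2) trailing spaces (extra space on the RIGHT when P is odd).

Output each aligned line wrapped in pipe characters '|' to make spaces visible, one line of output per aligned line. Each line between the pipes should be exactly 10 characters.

Answer: |moon draw |
|   lion   |
|  silver  |
|chapter I |
|corn wind |
|that milk |
| problem  |
|   draw   |
|memory sun|
|  bridge  |
|  vector  |
|  dirty   |
|  tired   |

Derivation:
Line 1: ['moon', 'draw'] (min_width=9, slack=1)
Line 2: ['lion'] (min_width=4, slack=6)
Line 3: ['silver'] (min_width=6, slack=4)
Line 4: ['chapter', 'I'] (min_width=9, slack=1)
Line 5: ['corn', 'wind'] (min_width=9, slack=1)
Line 6: ['that', 'milk'] (min_width=9, slack=1)
Line 7: ['problem'] (min_width=7, slack=3)
Line 8: ['draw'] (min_width=4, slack=6)
Line 9: ['memory', 'sun'] (min_width=10, slack=0)
Line 10: ['bridge'] (min_width=6, slack=4)
Line 11: ['vector'] (min_width=6, slack=4)
Line 12: ['dirty'] (min_width=5, slack=5)
Line 13: ['tired'] (min_width=5, slack=5)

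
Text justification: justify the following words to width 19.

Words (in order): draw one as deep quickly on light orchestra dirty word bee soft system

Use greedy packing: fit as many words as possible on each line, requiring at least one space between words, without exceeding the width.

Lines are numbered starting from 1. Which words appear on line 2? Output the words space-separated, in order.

Answer: quickly on light

Derivation:
Line 1: ['draw', 'one', 'as', 'deep'] (min_width=16, slack=3)
Line 2: ['quickly', 'on', 'light'] (min_width=16, slack=3)
Line 3: ['orchestra', 'dirty'] (min_width=15, slack=4)
Line 4: ['word', 'bee', 'soft'] (min_width=13, slack=6)
Line 5: ['system'] (min_width=6, slack=13)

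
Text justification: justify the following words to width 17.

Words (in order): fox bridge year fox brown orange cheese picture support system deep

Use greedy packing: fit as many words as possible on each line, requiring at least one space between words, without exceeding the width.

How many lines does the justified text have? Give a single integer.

Answer: 5

Derivation:
Line 1: ['fox', 'bridge', 'year'] (min_width=15, slack=2)
Line 2: ['fox', 'brown', 'orange'] (min_width=16, slack=1)
Line 3: ['cheese', 'picture'] (min_width=14, slack=3)
Line 4: ['support', 'system'] (min_width=14, slack=3)
Line 5: ['deep'] (min_width=4, slack=13)
Total lines: 5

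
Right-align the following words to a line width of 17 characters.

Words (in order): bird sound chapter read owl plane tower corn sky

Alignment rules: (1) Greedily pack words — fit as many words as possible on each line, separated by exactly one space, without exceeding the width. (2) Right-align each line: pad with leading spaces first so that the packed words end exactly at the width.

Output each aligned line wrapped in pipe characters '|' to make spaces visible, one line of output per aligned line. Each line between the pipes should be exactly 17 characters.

Line 1: ['bird', 'sound'] (min_width=10, slack=7)
Line 2: ['chapter', 'read', 'owl'] (min_width=16, slack=1)
Line 3: ['plane', 'tower', 'corn'] (min_width=16, slack=1)
Line 4: ['sky'] (min_width=3, slack=14)

Answer: |       bird sound|
| chapter read owl|
| plane tower corn|
|              sky|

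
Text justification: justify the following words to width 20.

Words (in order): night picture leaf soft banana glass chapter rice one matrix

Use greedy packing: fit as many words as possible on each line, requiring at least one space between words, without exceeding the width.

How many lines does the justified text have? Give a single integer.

Answer: 4

Derivation:
Line 1: ['night', 'picture', 'leaf'] (min_width=18, slack=2)
Line 2: ['soft', 'banana', 'glass'] (min_width=17, slack=3)
Line 3: ['chapter', 'rice', 'one'] (min_width=16, slack=4)
Line 4: ['matrix'] (min_width=6, slack=14)
Total lines: 4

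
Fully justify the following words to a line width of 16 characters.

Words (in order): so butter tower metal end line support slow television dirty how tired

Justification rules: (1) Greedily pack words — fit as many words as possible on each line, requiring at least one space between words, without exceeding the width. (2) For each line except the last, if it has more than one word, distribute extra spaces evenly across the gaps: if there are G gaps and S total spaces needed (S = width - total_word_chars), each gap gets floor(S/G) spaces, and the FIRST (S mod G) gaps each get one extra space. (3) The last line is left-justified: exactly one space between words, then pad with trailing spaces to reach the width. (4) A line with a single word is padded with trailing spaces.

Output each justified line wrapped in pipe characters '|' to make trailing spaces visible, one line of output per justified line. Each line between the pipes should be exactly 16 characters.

Answer: |so  butter tower|
|metal  end  line|
|support     slow|
|television dirty|
|how tired       |

Derivation:
Line 1: ['so', 'butter', 'tower'] (min_width=15, slack=1)
Line 2: ['metal', 'end', 'line'] (min_width=14, slack=2)
Line 3: ['support', 'slow'] (min_width=12, slack=4)
Line 4: ['television', 'dirty'] (min_width=16, slack=0)
Line 5: ['how', 'tired'] (min_width=9, slack=7)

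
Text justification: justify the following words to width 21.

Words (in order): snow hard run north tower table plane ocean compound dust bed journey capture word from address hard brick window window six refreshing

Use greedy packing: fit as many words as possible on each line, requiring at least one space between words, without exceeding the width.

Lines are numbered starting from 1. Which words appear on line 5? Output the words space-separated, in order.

Answer: word from address

Derivation:
Line 1: ['snow', 'hard', 'run', 'north'] (min_width=19, slack=2)
Line 2: ['tower', 'table', 'plane'] (min_width=17, slack=4)
Line 3: ['ocean', 'compound', 'dust'] (min_width=19, slack=2)
Line 4: ['bed', 'journey', 'capture'] (min_width=19, slack=2)
Line 5: ['word', 'from', 'address'] (min_width=17, slack=4)
Line 6: ['hard', 'brick', 'window'] (min_width=17, slack=4)
Line 7: ['window', 'six', 'refreshing'] (min_width=21, slack=0)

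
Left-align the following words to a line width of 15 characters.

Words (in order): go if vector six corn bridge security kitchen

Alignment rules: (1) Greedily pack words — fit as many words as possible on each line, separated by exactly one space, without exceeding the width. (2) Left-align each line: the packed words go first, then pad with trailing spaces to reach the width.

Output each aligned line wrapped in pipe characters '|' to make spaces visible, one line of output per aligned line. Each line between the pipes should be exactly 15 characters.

Line 1: ['go', 'if', 'vector'] (min_width=12, slack=3)
Line 2: ['six', 'corn', 'bridge'] (min_width=15, slack=0)
Line 3: ['security'] (min_width=8, slack=7)
Line 4: ['kitchen'] (min_width=7, slack=8)

Answer: |go if vector   |
|six corn bridge|
|security       |
|kitchen        |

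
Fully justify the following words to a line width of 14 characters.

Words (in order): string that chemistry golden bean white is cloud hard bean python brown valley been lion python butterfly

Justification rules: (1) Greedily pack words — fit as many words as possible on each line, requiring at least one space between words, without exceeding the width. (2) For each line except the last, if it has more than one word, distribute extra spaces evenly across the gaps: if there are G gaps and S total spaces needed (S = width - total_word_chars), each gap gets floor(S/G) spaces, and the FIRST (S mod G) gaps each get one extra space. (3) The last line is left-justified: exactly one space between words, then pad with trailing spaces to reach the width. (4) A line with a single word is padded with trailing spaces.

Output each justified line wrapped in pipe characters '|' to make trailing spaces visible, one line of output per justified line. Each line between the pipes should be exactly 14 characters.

Answer: |string    that|
|chemistry     |
|golden    bean|
|white is cloud|
|hard      bean|
|python   brown|
|valley    been|
|lion    python|
|butterfly     |

Derivation:
Line 1: ['string', 'that'] (min_width=11, slack=3)
Line 2: ['chemistry'] (min_width=9, slack=5)
Line 3: ['golden', 'bean'] (min_width=11, slack=3)
Line 4: ['white', 'is', 'cloud'] (min_width=14, slack=0)
Line 5: ['hard', 'bean'] (min_width=9, slack=5)
Line 6: ['python', 'brown'] (min_width=12, slack=2)
Line 7: ['valley', 'been'] (min_width=11, slack=3)
Line 8: ['lion', 'python'] (min_width=11, slack=3)
Line 9: ['butterfly'] (min_width=9, slack=5)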